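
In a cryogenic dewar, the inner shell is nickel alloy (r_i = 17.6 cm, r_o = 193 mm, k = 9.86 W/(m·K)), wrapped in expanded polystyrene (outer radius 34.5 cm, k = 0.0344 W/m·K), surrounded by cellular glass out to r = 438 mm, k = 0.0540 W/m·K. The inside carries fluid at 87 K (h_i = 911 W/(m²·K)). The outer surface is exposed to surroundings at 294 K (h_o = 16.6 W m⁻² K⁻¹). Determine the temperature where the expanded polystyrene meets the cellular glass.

T = 263.0 K

Treat each layer as a resistance in series:
  R_conv,in = 1/(4πr²h) = 1/(4π·0.176²·911) = 0.002820 K/W
  R_nickel alloy = (1/0.176 − 1/0.193)/(4πk) = 0.5005/(4π·9.86) = 0.004039 K/W
  R_expanded polystyrene = (1/0.193 − 1/0.345)/(4πk) = 2.283/(4π·0.0344) = 5.281 K/W
  R_cellular glass = (1/0.345 − 1/0.438)/(4πk) = 0.6154/(4π·0.0540) = 0.9070 K/W
  R_conv,out = 1/(4πr²h) = 1/(4π·0.438²·16.6) = 0.02499 K/W
ΣR = 0.002820 + 0.004039 + 5.281 + 0.9070 + 0.02499 = 6.220 K/W
Q = ΔT/ΣR = (87 K − 294 K)/6.220 = -33.28 W
From the inner boundary to the expanded polystyrene/cellular glass interface, ΣR_partial = 5.288 K/W.
T_interface = T_in − Q·ΣR_partial = 87 K − (-33.28)(5.288) = 263.0 K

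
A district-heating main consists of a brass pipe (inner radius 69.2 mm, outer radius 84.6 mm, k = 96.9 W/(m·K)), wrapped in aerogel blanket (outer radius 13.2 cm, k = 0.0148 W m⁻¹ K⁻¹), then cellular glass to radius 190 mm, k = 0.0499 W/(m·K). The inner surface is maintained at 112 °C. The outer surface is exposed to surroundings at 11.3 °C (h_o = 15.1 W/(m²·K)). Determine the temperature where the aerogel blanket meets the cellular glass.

T = 31.7 °C

Resistance network (inner→outer):
  R'_brass = ln(0.0846/0.0692)/(2πk) = 0.2009/(2π·96.9) = 3.300×10^-4 m·K/W
  R'_aerogel blanket = ln(0.132/0.0846)/(2πk) = 0.4449/(2π·0.0148) = 4.784 m·K/W
  R'_cellular glass = ln(0.190/0.132)/(2πk) = 0.3642/(2π·0.0499) = 1.162 m·K/W
  R'_conv,out = 1/(2πr h) = 1/(2π·0.190·15.1) = 0.05547 m·K/W
ΣR = 3.300×10^-4 + 4.784 + 1.162 + 0.05547 = 6.002 m·K/W
Q' = ΔT/ΣR = (112 °C − 11.3 °C)/6.002 = 16.78 W/m
From the inner boundary to the aerogel blanket/cellular glass interface, ΣR_partial = 4.784 m·K/W.
T_interface = T_in − Q'·ΣR_partial = 112 °C − (16.78)(4.784) = 31.7 °C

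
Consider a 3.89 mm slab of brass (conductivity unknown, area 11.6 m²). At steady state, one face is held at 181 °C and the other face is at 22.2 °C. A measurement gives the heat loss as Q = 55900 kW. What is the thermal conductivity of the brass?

k = 118 W/m·K

ΣR = ΔT/Q = |181 − 22.2|/5.59×10^7 = 2.841×10^-6 K/W
L/(kA) = 2.841×10^-6 ⇒ k = 0.00389/(2.841×10^-6·11.6) = 118 W/m·K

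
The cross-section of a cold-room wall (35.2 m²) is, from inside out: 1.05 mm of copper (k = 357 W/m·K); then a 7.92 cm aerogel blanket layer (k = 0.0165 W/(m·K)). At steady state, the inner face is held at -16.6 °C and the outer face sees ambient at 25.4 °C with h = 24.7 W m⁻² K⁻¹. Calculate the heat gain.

Resistance network (inner→outer):
  R_copper = L/(kA) = 0.00105/(357·35.2) = 8.356×10^-8 K/W
  R_aerogel blanket = L/(kA) = 0.0792/(0.0165·35.2) = 0.1364 K/W
  R_conv,out = 1/(hA) = 1/(24.7·35.2) = 0.001150 K/W
ΣR = 8.356×10^-8 + 0.1364 + 0.001150 = 0.1376 K/W
Q = ΔT/ΣR = (-16.6 °C − 25.4 °C)/0.1376 = -305 W
(Negative Q ⇒ heat flows inward; heat gain = 305 W.)

Q = 305 W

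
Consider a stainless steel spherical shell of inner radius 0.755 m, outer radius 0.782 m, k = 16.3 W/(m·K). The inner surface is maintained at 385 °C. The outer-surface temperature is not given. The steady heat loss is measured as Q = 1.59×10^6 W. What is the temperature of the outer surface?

Sum the resistances:
  R_stainless steel = (1/0.755 − 1/0.782)/(4πk) = 0.04573/(4π·16.3) = 2.233×10^-4 K/W
ΣR = 2.233×10^-4 K/W
ΔT = Q·ΣR = 1.59×10^6 × 2.233×10^-4 = 355.0 K
Heat flows outward, so T_out = T_in − ΔT = 385 − 355.0 = 30.0 °C

T_out = 30.0 °C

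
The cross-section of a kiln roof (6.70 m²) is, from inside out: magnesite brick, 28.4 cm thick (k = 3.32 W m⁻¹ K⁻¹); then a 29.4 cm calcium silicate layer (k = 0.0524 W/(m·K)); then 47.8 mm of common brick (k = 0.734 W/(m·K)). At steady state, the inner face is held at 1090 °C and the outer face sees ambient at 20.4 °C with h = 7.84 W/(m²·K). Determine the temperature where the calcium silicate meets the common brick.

T = 55 °C

Resistance network (inner→outer):
  R_magnesite brick = L/(kA) = 0.284/(3.32·6.70) = 0.01277 K/W
  R_calcium silicate = L/(kA) = 0.294/(0.0524·6.70) = 0.8374 K/W
  R_common brick = L/(kA) = 0.0478/(0.734·6.70) = 0.009720 K/W
  R_conv,out = 1/(hA) = 1/(7.84·6.70) = 0.01904 K/W
ΣR = 0.01277 + 0.8374 + 0.009720 + 0.01904 = 0.8789 K/W
Q = ΔT/ΣR = (1090 °C − 20.4 °C)/0.8789 = 1217 W
From the inner boundary to the calcium silicate/common brick interface, ΣR_partial = 0.8502 K/W.
T_interface = T_in − Q·ΣR_partial = 1090 °C − (1217)(0.8502) = 55 °C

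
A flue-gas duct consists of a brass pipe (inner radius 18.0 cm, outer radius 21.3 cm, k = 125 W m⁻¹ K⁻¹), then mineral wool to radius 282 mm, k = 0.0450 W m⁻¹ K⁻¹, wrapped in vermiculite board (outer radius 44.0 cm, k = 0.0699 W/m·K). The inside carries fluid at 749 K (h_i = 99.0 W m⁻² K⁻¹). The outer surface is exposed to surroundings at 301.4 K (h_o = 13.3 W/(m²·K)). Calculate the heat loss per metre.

Q' = 219 W/m

Treat each layer as a resistance in series:
  R'_conv,in = 1/(2πr h) = 1/(2π·0.180·99.0) = 0.008931 m·K/W
  R'_brass = ln(0.213/0.180)/(2πk) = 0.1683/(2π·125) = 2.143×10^-4 m·K/W
  R'_mineral wool = ln(0.282/0.213)/(2πk) = 0.2806/(2π·0.0450) = 0.9925 m·K/W
  R'_vermiculite board = ln(0.440/0.282)/(2πk) = 0.4449/(2π·0.0699) = 1.013 m·K/W
  R'_conv,out = 1/(2πr h) = 1/(2π·0.440·13.3) = 0.02720 m·K/W
ΣR = 0.008931 + 2.143×10^-4 + 0.9925 + 1.013 + 0.02720 = 2.042 m·K/W
Q' = ΔT/ΣR = (749 K − 301.4 K)/2.042 = 219 W/m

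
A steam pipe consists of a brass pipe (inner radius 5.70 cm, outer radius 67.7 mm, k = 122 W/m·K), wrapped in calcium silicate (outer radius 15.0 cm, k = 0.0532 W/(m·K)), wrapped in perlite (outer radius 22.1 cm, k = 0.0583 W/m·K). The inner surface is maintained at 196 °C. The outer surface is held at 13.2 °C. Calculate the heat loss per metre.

Q' = 53.2 W/m

Treat each layer as a resistance in series:
  R'_brass = ln(0.0677/0.0570)/(2πk) = 0.1720/(2π·122) = 2.244×10^-4 m·K/W
  R'_calcium silicate = ln(0.150/0.0677)/(2πk) = 0.7955/(2π·0.0532) = 2.380 m·K/W
  R'_perlite = ln(0.221/0.150)/(2πk) = 0.3875/(2π·0.0583) = 1.058 m·K/W
ΣR = 2.244×10^-4 + 2.380 + 1.058 = 3.438 m·K/W
Q' = ΔT/ΣR = (196 °C − 13.2 °C)/3.438 = 53.2 W/m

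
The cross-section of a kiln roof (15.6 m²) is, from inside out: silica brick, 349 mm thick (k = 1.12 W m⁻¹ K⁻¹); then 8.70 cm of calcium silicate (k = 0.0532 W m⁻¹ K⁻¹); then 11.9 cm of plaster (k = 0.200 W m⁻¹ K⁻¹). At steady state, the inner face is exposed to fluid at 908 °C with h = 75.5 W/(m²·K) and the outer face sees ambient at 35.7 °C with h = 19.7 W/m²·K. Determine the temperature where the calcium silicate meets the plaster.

Treat each layer as a resistance in series:
  R_conv,in = 1/(hA) = 1/(75.5·15.6) = 8.490×10^-4 K/W
  R_silica brick = L/(kA) = 0.349/(1.12·15.6) = 0.01997 K/W
  R_calcium silicate = L/(kA) = 0.0870/(0.0532·15.6) = 0.1048 K/W
  R_plaster = L/(kA) = 0.119/(0.200·15.6) = 0.03814 K/W
  R_conv,out = 1/(hA) = 1/(19.7·15.6) = 0.003254 K/W
ΣR = 8.490×10^-4 + 0.01997 + 0.1048 + 0.03814 + 0.003254 = 0.1670 K/W
Q = ΔT/ΣR = (908 °C − 35.7 °C)/0.1670 = 5223 W
From the inner boundary to the calcium silicate/plaster interface, ΣR_partial = 0.1256 K/W.
T_interface = T_in − Q·ΣR_partial = 908 °C − (5223)(0.1256) = 252 °C

T = 252 °C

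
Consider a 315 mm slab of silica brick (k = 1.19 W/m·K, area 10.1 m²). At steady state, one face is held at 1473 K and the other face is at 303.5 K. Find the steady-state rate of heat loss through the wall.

Q = 44.6 kW

Q = kA·ΔT/L = 1.19 × 10.1 × |1473 K − 303.5 K| / 0.315 = 44600 W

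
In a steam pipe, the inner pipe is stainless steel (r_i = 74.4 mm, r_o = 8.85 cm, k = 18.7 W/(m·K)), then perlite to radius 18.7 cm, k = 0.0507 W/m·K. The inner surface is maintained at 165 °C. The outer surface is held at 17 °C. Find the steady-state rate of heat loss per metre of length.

Treat each layer as a resistance in series:
  R'_stainless steel = ln(0.0885/0.0744)/(2πk) = 0.1735/(2π·18.7) = 0.001477 m·K/W
  R'_perlite = ln(0.187/0.0885)/(2πk) = 0.7481/(2π·0.0507) = 2.348 m·K/W
ΣR = 0.001477 + 2.348 = 2.349 m·K/W
Q' = ΔT/ΣR = (165 °C − 17 °C)/2.349 = 63.0 W/m

Q' = 63.0 W/m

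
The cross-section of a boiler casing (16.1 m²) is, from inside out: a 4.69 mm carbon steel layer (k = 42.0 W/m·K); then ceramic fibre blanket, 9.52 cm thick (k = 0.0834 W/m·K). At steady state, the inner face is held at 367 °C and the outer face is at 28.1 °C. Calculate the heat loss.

Treat each layer as a resistance in series:
  R_carbon steel = L/(kA) = 0.00469/(42.0·16.1) = 6.936×10^-6 K/W
  R_ceramic fibre blanket = L/(kA) = 0.0952/(0.0834·16.1) = 0.07090 K/W
ΣR = 6.936×10^-6 + 0.07090 = 0.07091 K/W
Q = ΔT/ΣR = (367 °C − 28.1 °C)/0.07091 = 4780 W

Q = 4.78 kW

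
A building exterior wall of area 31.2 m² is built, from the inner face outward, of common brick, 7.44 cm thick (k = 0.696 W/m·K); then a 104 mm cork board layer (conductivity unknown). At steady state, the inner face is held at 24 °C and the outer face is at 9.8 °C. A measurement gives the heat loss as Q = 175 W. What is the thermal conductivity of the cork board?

k = 0.0429 W/m·K

ΣR = ΔT/Q = |24 − 9.8|/175 = 0.08114 K/W
Known resistances:
  R_common brick = L/(kA) = 0.0744/(0.696·31.2) = 0.003426 K/W
R_cork board = ΣR − ΣR_known = 0.08114 − 0.003426 = 0.07771 K/W
L/(kA) = 0.07771 ⇒ k = 0.104/(0.07771·31.2) = 0.0429 W/m·K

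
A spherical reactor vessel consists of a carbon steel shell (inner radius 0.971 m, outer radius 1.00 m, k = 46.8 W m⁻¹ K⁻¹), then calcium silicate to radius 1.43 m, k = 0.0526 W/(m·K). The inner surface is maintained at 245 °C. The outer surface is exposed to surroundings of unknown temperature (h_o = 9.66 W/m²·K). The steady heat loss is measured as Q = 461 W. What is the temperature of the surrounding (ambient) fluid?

Sum the resistances:
  R_carbon steel = (1/0.971 − 1/1.00)/(4πk) = 0.02987/(4π·46.8) = 5.078×10^-5 K/W
  R_calcium silicate = (1/1.00 − 1/1.43)/(4πk) = 0.3007/(4π·0.0526) = 0.4549 K/W
  R_conv,out = 1/(4πr²h) = 1/(4π·1.43²·9.66) = 0.004028 K/W
ΣR = 0.4590 K/W
ΔT = Q·ΣR = 461 × 0.4590 = 211.6 K
Heat flows outward, so T_out = T_in − ΔT = 245 − 211.6 = 33.4 °C

T_out = 33.4 °C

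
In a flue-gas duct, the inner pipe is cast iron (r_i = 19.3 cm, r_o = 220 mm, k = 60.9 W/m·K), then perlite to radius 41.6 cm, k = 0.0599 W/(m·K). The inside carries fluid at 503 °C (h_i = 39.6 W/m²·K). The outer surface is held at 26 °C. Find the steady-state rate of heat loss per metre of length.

Resistance network (inner→outer):
  R'_conv,in = 1/(2πr h) = 1/(2π·0.193·39.6) = 0.02082 m·K/W
  R'_cast iron = ln(0.220/0.193)/(2πk) = 0.1309/(2π·60.9) = 3.422×10^-4 m·K/W
  R'_perlite = ln(0.416/0.220)/(2πk) = 0.6371/(2π·0.0599) = 1.693 m·K/W
ΣR = 0.02082 + 3.422×10^-4 + 1.693 = 1.714 m·K/W
Q' = ΔT/ΣR = (503 °C − 26 °C)/1.714 = 278 W/m

Q' = 278 W/m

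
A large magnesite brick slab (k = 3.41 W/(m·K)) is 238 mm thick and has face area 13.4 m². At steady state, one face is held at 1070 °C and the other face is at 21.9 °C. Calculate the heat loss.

Q = kA·ΔT/L = 3.41 × 13.4 × |1070 °C − 21.9 °C| / 0.238 = 2.01×10^5 W

Q = 201 kW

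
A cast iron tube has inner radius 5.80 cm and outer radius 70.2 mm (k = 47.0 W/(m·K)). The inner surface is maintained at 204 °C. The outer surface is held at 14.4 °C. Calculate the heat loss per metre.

Q' = 2πk·ΔT/ln(r₂/r₁) = 2π × 47.0 × 189.6 / ln(0.0702/0.0580) = 2.93×10^5 W/m

Q' = 293 kW/m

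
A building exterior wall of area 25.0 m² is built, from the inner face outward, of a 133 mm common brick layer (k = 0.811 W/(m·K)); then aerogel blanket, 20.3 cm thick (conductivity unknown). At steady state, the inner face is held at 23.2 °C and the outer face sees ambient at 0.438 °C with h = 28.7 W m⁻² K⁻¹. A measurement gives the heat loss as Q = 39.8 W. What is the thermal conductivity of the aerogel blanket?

k = 0.0144 W/m·K

ΣR = ΔT/Q = |23.2 − 0.438|/39.8 = 0.5719 K/W
Known resistances:
  R_common brick = L/(kA) = 0.133/(0.811·25.0) = 0.006560 K/W
  R_conv,out = 1/(hA) = 1/(28.7·25.0) = 0.001394 K/W
R_aerogel blanket = ΣR − ΣR_known = 0.5719 − 0.007954 = 0.5639 K/W
L/(kA) = 0.5639 ⇒ k = 0.203/(0.5639·25.0) = 0.0144 W/m·K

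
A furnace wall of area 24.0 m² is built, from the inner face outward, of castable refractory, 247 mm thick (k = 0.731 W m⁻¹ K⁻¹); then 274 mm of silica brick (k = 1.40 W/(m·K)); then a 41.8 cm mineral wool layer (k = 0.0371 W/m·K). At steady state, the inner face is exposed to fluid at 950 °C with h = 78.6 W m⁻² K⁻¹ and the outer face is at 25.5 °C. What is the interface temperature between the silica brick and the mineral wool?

Series thermal resistances, inner to outer:
  R_conv,in = 1/(hA) = 1/(78.6·24.0) = 5.301×10^-4 K/W
  R_castable refractory = L/(kA) = 0.247/(0.731·24.0) = 0.01408 K/W
  R_silica brick = L/(kA) = 0.274/(1.40·24.0) = 0.008155 K/W
  R_mineral wool = L/(kA) = 0.418/(0.0371·24.0) = 0.4695 K/W
ΣR = 5.301×10^-4 + 0.01408 + 0.008155 + 0.4695 = 0.4923 K/W
Q = ΔT/ΣR = (950 °C − 25.5 °C)/0.4923 = 1878 W
From the inner boundary to the silica brick/mineral wool interface, ΣR_partial = 0.02277 K/W.
T_interface = T_in − Q·ΣR_partial = 950 °C − (1878)(0.02277) = 907 °C

T = 907 °C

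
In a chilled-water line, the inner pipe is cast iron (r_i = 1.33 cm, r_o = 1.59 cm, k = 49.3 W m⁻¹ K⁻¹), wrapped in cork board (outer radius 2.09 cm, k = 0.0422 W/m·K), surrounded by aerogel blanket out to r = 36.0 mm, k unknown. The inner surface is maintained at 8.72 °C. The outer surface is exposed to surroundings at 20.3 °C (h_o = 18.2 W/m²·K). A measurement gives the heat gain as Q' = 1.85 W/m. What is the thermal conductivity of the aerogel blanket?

k = 0.0174 W/m·K

ΣR = ΔT/Q' = |8.72 − 20.3|/1.85 = 6.259 m·K/W
Known resistances:
  R'_cast iron = ln(0.0159/0.0133)/(2πk) = 0.1786/(2π·49.3) = 5.764×10^-4 m·K/W
  R'_cork board = ln(0.0209/0.0159)/(2πk) = 0.2734/(2π·0.0422) = 1.031 m·K/W
  R'_conv,out = 1/(2πr h) = 1/(2π·0.0360·18.2) = 0.2429 m·K/W
R_aerogel blanket = ΣR − ΣR_known = 6.259 − 1.274 = 4.985 m·K/W
ln(r₂/r₁)/(2πk) = 4.985 ⇒ k = 0.5438/(2π·4.985) = 0.0174 W/m·K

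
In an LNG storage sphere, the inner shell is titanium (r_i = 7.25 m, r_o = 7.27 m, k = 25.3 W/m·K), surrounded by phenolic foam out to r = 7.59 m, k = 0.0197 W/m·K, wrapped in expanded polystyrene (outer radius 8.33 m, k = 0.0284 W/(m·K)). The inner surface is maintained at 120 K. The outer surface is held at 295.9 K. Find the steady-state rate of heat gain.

Q = 3130 W

Series thermal resistances, inner to outer:
  R_titanium = (1/7.25 − 1/7.27)/(4πk) = 3.795×10^-4/(4π·25.3) = 1.194×10^-6 K/W
  R_phenolic foam = (1/7.27 − 1/7.59)/(4πk) = 0.005799/(4π·0.0197) = 0.02343 K/W
  R_expanded polystyrene = (1/7.59 − 1/8.33)/(4πk) = 0.01170/(4π·0.0284) = 0.03280 K/W
ΣR = 1.194×10^-6 + 0.02343 + 0.03280 = 0.05623 K/W
Q = ΔT/ΣR = (120 K − 295.9 K)/0.05623 = -3130 W
(Negative Q ⇒ heat flows inward; heat gain = 3130 W.)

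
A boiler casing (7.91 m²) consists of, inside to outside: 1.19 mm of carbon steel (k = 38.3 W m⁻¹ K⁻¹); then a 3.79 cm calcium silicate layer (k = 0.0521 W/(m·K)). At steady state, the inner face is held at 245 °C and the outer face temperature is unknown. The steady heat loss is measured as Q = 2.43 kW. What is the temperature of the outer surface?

T_out = 21.5 °C

Series resistances:
  R_carbon steel = L/(kA) = 0.00119/(38.3·7.91) = 3.928×10^-6 K/W
  R_calcium silicate = L/(kA) = 0.0379/(0.0521·7.91) = 0.09197 K/W
ΣR = 0.09197 K/W
ΔT = Q·ΣR = 2430 × 0.09197 = 223.5 K
Heat flows outward, so T_out = T_in − ΔT = 245 − 223.5 = 21.5 °C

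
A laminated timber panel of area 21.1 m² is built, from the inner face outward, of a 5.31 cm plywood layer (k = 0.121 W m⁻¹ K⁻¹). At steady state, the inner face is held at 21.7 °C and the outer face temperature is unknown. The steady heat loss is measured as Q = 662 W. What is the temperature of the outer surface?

Series resistances:
  R_plywood = L/(kA) = 0.0531/(0.121·21.1) = 0.02080 K/W
ΣR = 0.02080 K/W
ΔT = Q·ΣR = 662 × 0.02080 = 13.77 K
Heat flows outward, so T_out = T_in − ΔT = 21.7 − 13.77 = 7.93 °C

T_out = 7.93 °C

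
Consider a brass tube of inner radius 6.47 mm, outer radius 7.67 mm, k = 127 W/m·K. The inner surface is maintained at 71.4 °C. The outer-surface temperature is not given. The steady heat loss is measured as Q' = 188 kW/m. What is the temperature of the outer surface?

Sum the resistances:
  R'_brass = ln(0.00767/0.00647)/(2πk) = 0.1701/(2π·127) = 2.132×10^-4 m·K/W
ΣR = 2.132×10^-4 m·K/W
ΔT = Q'·ΣR = 1.88×10^5 × 2.132×10^-4 = 40.08 K
Heat flows outward, so T_out = T_in − ΔT = 71.4 − 40.08 = 31.3 °C

T_out = 31.3 °C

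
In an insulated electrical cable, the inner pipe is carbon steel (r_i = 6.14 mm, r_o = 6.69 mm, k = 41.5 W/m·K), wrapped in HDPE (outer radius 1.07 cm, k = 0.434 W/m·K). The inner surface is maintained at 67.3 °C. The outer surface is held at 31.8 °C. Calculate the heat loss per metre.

Treat each layer as a resistance in series:
  R'_carbon steel = ln(0.00669/0.00614)/(2πk) = 0.08579/(2π·41.5) = 3.290×10^-4 m·K/W
  R'_HDPE = ln(0.0107/0.00669)/(2πk) = 0.4696/(2π·0.434) = 0.1722 m·K/W
ΣR = 3.290×10^-4 + 0.1722 = 0.1725 m·K/W
Q' = ΔT/ΣR = (67.3 °C − 31.8 °C)/0.1725 = 206 W/m

Q' = 206 W/m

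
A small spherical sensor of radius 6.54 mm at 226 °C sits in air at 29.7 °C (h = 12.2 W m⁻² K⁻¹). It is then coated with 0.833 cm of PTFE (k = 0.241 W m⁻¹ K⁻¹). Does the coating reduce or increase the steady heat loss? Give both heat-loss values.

increases: 1.29 → 3.40 W

Critical radius for a sphere: r_cr = 2k/h = 0.0395 m = 3.95 cm.
Outer radius after coating: r₂ = 0.00654 + 0.00833 = 0.01487 m.
Since r₁ < r_cr and r₂ ≤ r_cr, the coating moves toward the maximum at r_cr — heat loss rises.
Bare: R = 1/(4πr₁²h) = 152.5 K/W; Q = 196.3/152.5 = 1.29 W.
Coated: R = R_cond + R_conv = 57.78 K/W; Q = 196.3/57.78 = 3.40 W.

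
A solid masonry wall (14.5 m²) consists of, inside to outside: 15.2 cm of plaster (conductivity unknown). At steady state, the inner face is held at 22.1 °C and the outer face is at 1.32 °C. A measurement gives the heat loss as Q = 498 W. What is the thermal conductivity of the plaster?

ΣR = ΔT/Q = |22.1 − 1.32|/498 = 0.04173 K/W
L/(kA) = 0.04173 ⇒ k = 0.152/(0.04173·14.5) = 0.251 W/m·K

k = 0.251 W/m·K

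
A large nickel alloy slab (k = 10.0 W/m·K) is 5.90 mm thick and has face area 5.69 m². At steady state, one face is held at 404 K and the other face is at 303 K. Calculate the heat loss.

Q = kA·ΔT/L = 10.0 × 5.69 × |404 K − 303 K| / 0.00590 = 9.74×10^5 W

Q = 974 kW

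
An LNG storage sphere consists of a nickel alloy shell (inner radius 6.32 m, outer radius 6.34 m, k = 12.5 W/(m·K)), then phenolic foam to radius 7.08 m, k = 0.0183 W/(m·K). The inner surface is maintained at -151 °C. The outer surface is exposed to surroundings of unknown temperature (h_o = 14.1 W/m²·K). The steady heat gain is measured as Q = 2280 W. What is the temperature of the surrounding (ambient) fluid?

T_out = 12.7 °C

Series resistances:
  R_nickel alloy = (1/6.32 − 1/6.34)/(4πk) = 4.991×10^-4/(4π·12.5) = 3.178×10^-6 K/W
  R_phenolic foam = (1/6.34 − 1/7.08)/(4πk) = 0.01649/(4π·0.0183) = 0.07169 K/W
  R_conv,out = 1/(4πr²h) = 1/(4π·7.08²·14.1) = 1.126×10^-4 K/W
ΣR = 0.07180 K/W
ΔT = Q·ΣR = 2280 × 0.07180 = 163.7 K
Heat flows inward, so T_out = T_in + ΔT = -151 + 163.7 = 12.7 °C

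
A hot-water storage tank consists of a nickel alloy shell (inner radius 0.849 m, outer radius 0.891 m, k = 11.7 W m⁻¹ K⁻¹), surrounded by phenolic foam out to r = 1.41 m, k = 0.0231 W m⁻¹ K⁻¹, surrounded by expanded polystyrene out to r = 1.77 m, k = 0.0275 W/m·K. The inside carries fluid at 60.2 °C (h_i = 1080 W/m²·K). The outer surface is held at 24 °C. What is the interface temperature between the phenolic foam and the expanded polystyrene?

T = 32.2 °C

Resistance network (inner→outer):
  R_conv,in = 1/(4πr²h) = 1/(4π·0.849²·1080) = 1.022×10^-4 K/W
  R_nickel alloy = (1/0.849 − 1/0.891)/(4πk) = 0.05552/(4π·11.7) = 3.776×10^-4 K/W
  R_phenolic foam = (1/0.891 − 1/1.41)/(4πk) = 0.4131/(4π·0.0231) = 1.423 K/W
  R_expanded polystyrene = (1/1.41 − 1/1.77)/(4πk) = 0.1442/(4π·0.0275) = 0.4174 K/W
ΣR = 1.022×10^-4 + 3.776×10^-4 + 1.423 + 0.4174 = 1.841 K/W
Q = ΔT/ΣR = (60.2 °C − 24 °C)/1.841 = 19.66 W
From the inner boundary to the phenolic foam/expanded polystyrene interface, ΣR_partial = 1.423 K/W.
T_interface = T_in − Q·ΣR_partial = 60.2 °C − (19.66)(1.423) = 32.2 °C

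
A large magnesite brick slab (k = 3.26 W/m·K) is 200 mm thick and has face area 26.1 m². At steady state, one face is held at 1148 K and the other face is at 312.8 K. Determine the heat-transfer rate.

Q = kA·ΔT/L = 3.26 × 26.1 × |1148 K − 312.8 K| / 0.200 = 3.55×10^5 W

Q = 355 kW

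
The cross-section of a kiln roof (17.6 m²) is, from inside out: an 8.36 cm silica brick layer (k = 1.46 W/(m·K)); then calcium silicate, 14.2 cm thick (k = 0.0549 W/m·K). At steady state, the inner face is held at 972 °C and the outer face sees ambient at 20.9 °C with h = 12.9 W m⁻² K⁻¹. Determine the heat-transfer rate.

Series thermal resistances, inner to outer:
  R_silica brick = L/(kA) = 0.0836/(1.46·17.6) = 0.003253 K/W
  R_calcium silicate = L/(kA) = 0.142/(0.0549·17.6) = 0.1470 K/W
  R_conv,out = 1/(hA) = 1/(12.9·17.6) = 0.004405 K/W
ΣR = 0.003253 + 0.1470 + 0.004405 = 0.1547 K/W
Q = ΔT/ΣR = (972 °C − 20.9 °C)/0.1547 = 6150 W

Q = 6.15 kW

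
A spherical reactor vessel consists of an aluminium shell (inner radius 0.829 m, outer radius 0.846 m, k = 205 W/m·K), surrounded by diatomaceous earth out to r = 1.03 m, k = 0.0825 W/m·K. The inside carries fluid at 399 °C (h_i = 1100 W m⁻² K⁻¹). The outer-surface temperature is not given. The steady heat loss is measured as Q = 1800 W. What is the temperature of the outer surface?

Series resistances:
  R_conv,in = 1/(4πr²h) = 1/(4π·0.829²·1100) = 1.053×10^-4 K/W
  R_aluminium = (1/0.829 − 1/0.846)/(4πk) = 0.02424/(4π·205) = 9.409×10^-6 K/W
  R_diatomaceous earth = (1/0.846 − 1/1.03)/(4πk) = 0.2112/(4π·0.0825) = 0.2037 K/W
ΣR = 0.2038 K/W
ΔT = Q·ΣR = 1800 × 0.2038 = 366.8 K
Heat flows outward, so T_out = T_in − ΔT = 399 − 366.8 = 32.2 °C

T_out = 32.2 °C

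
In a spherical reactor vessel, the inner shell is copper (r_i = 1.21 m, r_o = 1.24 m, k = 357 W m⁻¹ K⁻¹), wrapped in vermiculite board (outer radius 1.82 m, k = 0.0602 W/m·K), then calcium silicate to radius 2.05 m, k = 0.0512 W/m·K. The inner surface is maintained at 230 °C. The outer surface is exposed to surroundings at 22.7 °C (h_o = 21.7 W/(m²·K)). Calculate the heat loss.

Series thermal resistances, inner to outer:
  R_copper = (1/1.21 − 1/1.24)/(4πk) = 0.01999/(4π·357) = 4.457×10^-6 K/W
  R_vermiculite board = (1/1.24 − 1/1.82)/(4πk) = 0.2570/(4π·0.0602) = 0.3397 K/W
  R_calcium silicate = (1/1.82 − 1/2.05)/(4πk) = 0.06165/(4π·0.0512) = 0.09581 K/W
  R_conv,out = 1/(4πr²h) = 1/(4π·2.05²·21.7) = 8.726×10^-4 K/W
ΣR = 4.457×10^-6 + 0.3397 + 0.09581 + 8.726×10^-4 = 0.4364 K/W
Q = ΔT/ΣR = (230 °C − 22.7 °C)/0.4364 = 475 W

Q = 475 W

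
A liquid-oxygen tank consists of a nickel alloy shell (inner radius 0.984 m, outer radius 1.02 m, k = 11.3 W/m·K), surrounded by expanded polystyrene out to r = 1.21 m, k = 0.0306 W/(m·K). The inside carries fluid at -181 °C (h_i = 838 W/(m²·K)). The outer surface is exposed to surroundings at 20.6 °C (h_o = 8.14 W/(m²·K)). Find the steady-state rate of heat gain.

Treat each layer as a resistance in series:
  R_conv,in = 1/(4πr²h) = 1/(4π·0.984²·838) = 9.807×10^-5 K/W
  R_nickel alloy = (1/0.984 − 1/1.02)/(4πk) = 0.03587/(4π·11.3) = 2.526×10^-4 K/W
  R_expanded polystyrene = (1/1.02 − 1/1.21)/(4πk) = 0.1539/(4π·0.0306) = 0.4003 K/W
  R_conv,out = 1/(4πr²h) = 1/(4π·1.21²·8.14) = 0.006677 K/W
ΣR = 9.807×10^-5 + 2.526×10^-4 + 0.4003 + 0.006677 = 0.4073 K/W
Q = ΔT/ΣR = (-181 °C − 20.6 °C)/0.4073 = -495 W
(Negative Q ⇒ heat flows inward; heat gain = 495 W.)

Q = 495 W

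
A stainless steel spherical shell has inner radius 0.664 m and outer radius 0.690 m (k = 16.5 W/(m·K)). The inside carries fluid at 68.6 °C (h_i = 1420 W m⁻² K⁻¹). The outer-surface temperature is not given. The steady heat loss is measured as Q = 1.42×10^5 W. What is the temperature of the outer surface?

T_out = 11.7 °C

Sum the resistances:
  R_conv,in = 1/(4πr²h) = 1/(4π·0.664²·1420) = 1.271×10^-4 K/W
  R_stainless steel = (1/0.664 − 1/0.690)/(4πk) = 0.05675/(4π·16.5) = 2.737×10^-4 K/W
ΣR = 4.008×10^-4 K/W
ΔT = Q·ΣR = 1.42×10^5 × 4.008×10^-4 = 56.91 K
Heat flows outward, so T_out = T_in − ΔT = 68.6 − 56.91 = 11.7 °C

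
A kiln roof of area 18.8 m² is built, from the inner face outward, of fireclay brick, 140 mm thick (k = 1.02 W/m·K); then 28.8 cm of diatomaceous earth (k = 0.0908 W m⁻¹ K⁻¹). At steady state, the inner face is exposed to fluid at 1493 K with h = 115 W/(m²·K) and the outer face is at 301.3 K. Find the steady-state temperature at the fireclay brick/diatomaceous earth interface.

T = 1441 K

Resistance network (inner→outer):
  R_conv,in = 1/(hA) = 1/(115·18.8) = 4.625×10^-4 K/W
  R_fireclay brick = L/(kA) = 0.140/(1.02·18.8) = 0.007301 K/W
  R_diatomaceous earth = L/(kA) = 0.288/(0.0908·18.8) = 0.1687 K/W
ΣR = 4.625×10^-4 + 0.007301 + 0.1687 = 0.1765 K/W
Q = ΔT/ΣR = (1493 K − 301.3 K)/0.1765 = 6752 W
From the inner boundary to the fireclay brick/diatomaceous earth interface, ΣR_partial = 0.007764 K/W.
T_interface = T_in − Q·ΣR_partial = 1493 K − (6752)(0.007764) = 1441 K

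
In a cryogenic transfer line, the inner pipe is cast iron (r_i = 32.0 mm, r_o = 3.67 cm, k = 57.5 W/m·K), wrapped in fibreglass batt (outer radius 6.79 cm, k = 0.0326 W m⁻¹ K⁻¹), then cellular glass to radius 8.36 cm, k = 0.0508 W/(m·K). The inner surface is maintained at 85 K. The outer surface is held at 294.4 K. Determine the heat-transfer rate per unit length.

Resistance network (inner→outer):
  R'_cast iron = ln(0.0367/0.0320)/(2πk) = 0.1370/(2π·57.5) = 3.793×10^-4 m·K/W
  R'_fibreglass batt = ln(0.0679/0.0367)/(2πk) = 0.6153/(2π·0.0326) = 3.004 m·K/W
  R'_cellular glass = ln(0.0836/0.0679)/(2πk) = 0.2080/(2π·0.0508) = 0.6517 m·K/W
ΣR = 3.793×10^-4 + 3.004 + 0.6517 = 3.656 m·K/W
Q' = ΔT/ΣR = (85 K − 294.4 K)/3.656 = -57.3 W/m
(Negative Q' ⇒ heat flows inward; heat gain = 57.3 W/m.)

Q' = 57.3 W/m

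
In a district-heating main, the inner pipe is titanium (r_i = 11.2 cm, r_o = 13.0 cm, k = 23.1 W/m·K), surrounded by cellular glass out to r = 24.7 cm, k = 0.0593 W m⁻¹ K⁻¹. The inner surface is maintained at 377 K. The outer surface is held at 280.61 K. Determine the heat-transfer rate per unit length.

Series thermal resistances, inner to outer:
  R'_titanium = ln(0.130/0.112)/(2πk) = 0.1490/(2π·23.1) = 0.001027 m·K/W
  R'_cellular glass = ln(0.247/0.130)/(2πk) = 0.6419/(2π·0.0593) = 1.723 m·K/W
ΣR = 0.001027 + 1.723 = 1.724 m·K/W
Q' = ΔT/ΣR = (377 K − 280.61 K)/1.724 = 55.9 W/m

Q' = 55.9 W/m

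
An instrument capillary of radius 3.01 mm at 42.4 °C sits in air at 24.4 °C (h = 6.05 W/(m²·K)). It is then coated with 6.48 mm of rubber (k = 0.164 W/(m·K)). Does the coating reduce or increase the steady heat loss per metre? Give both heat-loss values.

increases: 2.06 → 4.63 W/m

Critical radius for a cylinder: r_cr = k/h = 0.0271 m = 2.71 cm.
Outer radius after coating: r₂ = 0.00301 + 0.00648 = 0.00949 m.
Since r₁ < r_cr and r₂ ≤ r_cr, the coating moves toward the maximum at r_cr — heat loss rises.
Bare: R = 1/(2πr₁h) = 8.740 m·K/W; Q = 18/8.740 = 2.06 W/m.
Coated: R = R_cond + R_conv = 3.886 m·K/W; Q = 18/3.886 = 4.63 W/m.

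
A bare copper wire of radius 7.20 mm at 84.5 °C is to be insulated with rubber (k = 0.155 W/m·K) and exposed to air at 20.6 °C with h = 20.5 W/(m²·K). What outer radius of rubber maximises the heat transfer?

For a cylinder, r_cr = k_ins/h = 0.155/20.5 = 0.00756 m = 0.756 cm

r_cr = 0.756 cm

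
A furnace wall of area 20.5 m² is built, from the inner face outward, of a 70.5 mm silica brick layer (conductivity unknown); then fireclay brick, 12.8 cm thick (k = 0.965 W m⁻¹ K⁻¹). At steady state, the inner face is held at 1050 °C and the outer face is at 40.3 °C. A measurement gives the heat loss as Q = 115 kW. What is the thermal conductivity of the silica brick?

ΣR = ΔT/Q = |1050 − 40.3|/1.15×10^5 = 0.008780 K/W
Known resistances:
  R_fireclay brick = L/(kA) = 0.128/(0.965·20.5) = 0.006470 K/W
R_silica brick = ΣR − ΣR_known = 0.008780 − 0.006470 = 0.002310 K/W
L/(kA) = 0.002310 ⇒ k = 0.0705/(0.002310·20.5) = 1.49 W/m·K

k = 1.49 W/m·K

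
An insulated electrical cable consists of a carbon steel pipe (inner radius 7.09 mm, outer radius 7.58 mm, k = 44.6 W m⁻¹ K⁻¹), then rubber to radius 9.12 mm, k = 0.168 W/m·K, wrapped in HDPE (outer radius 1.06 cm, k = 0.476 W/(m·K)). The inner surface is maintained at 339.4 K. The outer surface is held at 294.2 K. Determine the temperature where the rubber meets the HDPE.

Series thermal resistances, inner to outer:
  R'_carbon steel = ln(0.00758/0.00709)/(2πk) = 0.06683/(2π·44.6) = 2.385×10^-4 m·K/W
  R'_rubber = ln(0.00912/0.00758)/(2πk) = 0.1850/(2π·0.168) = 0.1752 m·K/W
  R'_HDPE = ln(0.0106/0.00912)/(2πk) = 0.1504/(2π·0.476) = 0.05028 m·K/W
ΣR = 2.385×10^-4 + 0.1752 + 0.05028 = 0.2257 m·K/W
Q' = ΔT/ΣR = (339.4 K − 294.2 K)/0.2257 = 200.3 W/m
From the inner boundary to the rubber/HDPE interface, ΣR_partial = 0.1754 m·K/W.
T_interface = T_in − Q'·ΣR_partial = 339.4 K − (200.3)(0.1754) = 304.3 K

T = 304.3 K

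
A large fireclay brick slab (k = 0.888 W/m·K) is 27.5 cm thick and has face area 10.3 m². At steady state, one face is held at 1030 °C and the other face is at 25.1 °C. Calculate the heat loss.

Q = kA·ΔT/L = 0.888 × 10.3 × |1030 °C − 25.1 °C| / 0.275 = 33400 W

Q = 33400 W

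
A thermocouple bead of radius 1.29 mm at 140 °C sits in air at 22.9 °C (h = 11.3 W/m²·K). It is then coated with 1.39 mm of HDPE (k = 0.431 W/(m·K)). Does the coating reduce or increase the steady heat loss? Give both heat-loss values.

Critical radius for a sphere: r_cr = 2k/h = 0.0763 m = 7.63 cm.
Outer radius after coating: r₂ = 0.00129 + 0.00139 = 0.00268 m.
Since r₁ < r_cr and r₂ ≤ r_cr, the coating moves toward the maximum at r_cr — heat loss rises.
Bare: R = 1/(4πr₁²h) = 4232 K/W; Q = 117.1/4232 = 0.0277 W.
Coated: R = R_cond + R_conv = 1055 K/W; Q = 117.1/1055 = 0.111 W.

increases: 0.0277 → 0.111 W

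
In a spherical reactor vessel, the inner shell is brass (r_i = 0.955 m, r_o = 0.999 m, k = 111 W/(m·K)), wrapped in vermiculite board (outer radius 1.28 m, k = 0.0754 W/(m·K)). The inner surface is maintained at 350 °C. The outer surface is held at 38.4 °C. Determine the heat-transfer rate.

Series thermal resistances, inner to outer:
  R_brass = (1/0.955 − 1/0.999)/(4πk) = 0.04612/(4π·111) = 3.306×10^-5 K/W
  R_vermiculite board = (1/0.999 − 1/1.28)/(4πk) = 0.2198/(4π·0.0754) = 0.2319 K/W
ΣR = 3.306×10^-5 + 0.2319 = 0.2319 K/W
Q = ΔT/ΣR = (350 °C − 38.4 °C)/0.2319 = 1340 W

Q = 1340 W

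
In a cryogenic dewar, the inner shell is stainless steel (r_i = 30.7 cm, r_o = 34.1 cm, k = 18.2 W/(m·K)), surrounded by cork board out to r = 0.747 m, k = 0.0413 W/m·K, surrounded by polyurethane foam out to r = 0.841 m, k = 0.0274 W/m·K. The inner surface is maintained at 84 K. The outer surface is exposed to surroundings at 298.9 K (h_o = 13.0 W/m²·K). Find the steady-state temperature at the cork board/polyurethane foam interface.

Series thermal resistances, inner to outer:
  R_stainless steel = (1/0.307 − 1/0.341)/(4πk) = 0.3248/(4π·18.2) = 0.001420 K/W
  R_cork board = (1/0.341 − 1/0.747)/(4πk) = 1.594/(4π·0.0413) = 3.071 K/W
  R_polyurethane foam = (1/0.747 − 1/0.841)/(4πk) = 0.1496/(4π·0.0274) = 0.4346 K/W
  R_conv,out = 1/(4πr²h) = 1/(4π·0.841²·13.0) = 0.008655 K/W
ΣR = 0.001420 + 3.071 + 0.4346 + 0.008655 = 3.516 K/W
Q = ΔT/ΣR = (84 K − 298.9 K)/3.516 = -61.12 W
From the inner boundary to the cork board/polyurethane foam interface, ΣR_partial = 3.072 K/W.
T_interface = T_in − Q·ΣR_partial = 84 K − (-61.12)(3.072) = 271.8 K

T = 271.8 K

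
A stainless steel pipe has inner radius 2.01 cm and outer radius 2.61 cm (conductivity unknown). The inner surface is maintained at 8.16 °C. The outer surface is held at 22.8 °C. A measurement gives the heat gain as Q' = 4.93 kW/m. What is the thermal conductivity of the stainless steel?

k = 14.0 W/m·K

ΣR = ΔT/Q' = |8.16 − 22.8|/4930 = 0.002970 m·K/W
ln(r₂/r₁)/(2πk) = 0.002970 ⇒ k = 0.2612/(2π·0.002970) = 14.0 W/m·K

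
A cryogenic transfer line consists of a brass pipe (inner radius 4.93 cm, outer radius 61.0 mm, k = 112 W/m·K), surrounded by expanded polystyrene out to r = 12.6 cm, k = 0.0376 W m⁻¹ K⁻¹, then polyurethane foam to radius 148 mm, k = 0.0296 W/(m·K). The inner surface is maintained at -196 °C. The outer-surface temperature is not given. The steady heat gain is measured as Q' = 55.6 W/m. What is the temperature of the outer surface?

T_out = 22.8 °C

Sum the resistances:
  R'_brass = ln(0.0610/0.0493)/(2πk) = 0.2129/(2π·112) = 3.026×10^-4 m·K/W
  R'_expanded polystyrene = ln(0.126/0.0610)/(2πk) = 0.7254/(2π·0.0376) = 3.071 m·K/W
  R'_polyurethane foam = ln(0.148/0.126)/(2πk) = 0.1609/(2π·0.0296) = 0.8653 m·K/W
ΣR = 3.936 m·K/W
ΔT = Q'·ΣR = 55.6 × 3.936 = 218.8 K
Heat flows inward, so T_out = T_in + ΔT = -196 + 218.8 = 22.8 °C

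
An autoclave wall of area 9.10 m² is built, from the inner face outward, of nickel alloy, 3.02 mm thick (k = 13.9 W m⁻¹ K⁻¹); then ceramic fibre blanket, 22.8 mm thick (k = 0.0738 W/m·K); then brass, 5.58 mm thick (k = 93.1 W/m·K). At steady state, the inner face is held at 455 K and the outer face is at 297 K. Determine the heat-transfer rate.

Series thermal resistances, inner to outer:
  R_nickel alloy = L/(kA) = 0.00302/(13.9·9.10) = 2.388×10^-5 K/W
  R_ceramic fibre blanket = L/(kA) = 0.0228/(0.0738·9.10) = 0.03395 K/W
  R_brass = L/(kA) = 0.00558/(93.1·9.10) = 6.586×10^-6 K/W
ΣR = 2.388×10^-5 + 0.03395 + 6.586×10^-6 = 0.03398 K/W
Q = ΔT/ΣR = (455 K − 297 K)/0.03398 = 4650 W

Q = 4.65 kW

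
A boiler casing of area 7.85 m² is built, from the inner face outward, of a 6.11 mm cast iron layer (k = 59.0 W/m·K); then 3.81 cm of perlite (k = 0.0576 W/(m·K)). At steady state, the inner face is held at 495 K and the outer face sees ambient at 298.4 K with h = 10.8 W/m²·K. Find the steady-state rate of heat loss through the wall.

Treat each layer as a resistance in series:
  R_cast iron = L/(kA) = 0.00611/(59.0·7.85) = 1.319×10^-5 K/W
  R_perlite = L/(kA) = 0.0381/(0.0576·7.85) = 0.08426 K/W
  R_conv,out = 1/(hA) = 1/(10.8·7.85) = 0.01180 K/W
ΣR = 1.319×10^-5 + 0.08426 + 0.01180 = 0.09607 K/W
Q = ΔT/ΣR = (495 K − 298.4 K)/0.09607 = 2050 W

Q = 2.05 kW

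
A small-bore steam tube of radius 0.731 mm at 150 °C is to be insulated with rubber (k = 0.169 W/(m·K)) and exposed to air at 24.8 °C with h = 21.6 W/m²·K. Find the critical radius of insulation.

r_cr = 0.782 cm

For a cylinder, r_cr = k_ins/h = 0.169/21.6 = 0.00782 m = 0.782 cm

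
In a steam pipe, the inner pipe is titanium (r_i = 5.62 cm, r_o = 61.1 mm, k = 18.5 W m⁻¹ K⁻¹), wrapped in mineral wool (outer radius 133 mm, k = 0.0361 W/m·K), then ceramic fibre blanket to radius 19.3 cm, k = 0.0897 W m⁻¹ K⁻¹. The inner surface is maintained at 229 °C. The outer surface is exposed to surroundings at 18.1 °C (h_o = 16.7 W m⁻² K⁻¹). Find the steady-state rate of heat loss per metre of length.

Treat each layer as a resistance in series:
  R'_titanium = ln(0.0611/0.0562)/(2πk) = 0.08360/(2π·18.5) = 7.192×10^-4 m·K/W
  R'_mineral wool = ln(0.133/0.0611)/(2πk) = 0.7778/(2π·0.0361) = 3.429 m·K/W
  R'_ceramic fibre blanket = ln(0.193/0.133)/(2πk) = 0.3723/(2π·0.0897) = 0.6606 m·K/W
  R'_conv,out = 1/(2πr h) = 1/(2π·0.193·16.7) = 0.04938 m·K/W
ΣR = 7.192×10^-4 + 3.429 + 0.6606 + 0.04938 = 4.140 m·K/W
Q' = ΔT/ΣR = (229 °C − 18.1 °C)/4.140 = 50.9 W/m

Q' = 50.9 W/m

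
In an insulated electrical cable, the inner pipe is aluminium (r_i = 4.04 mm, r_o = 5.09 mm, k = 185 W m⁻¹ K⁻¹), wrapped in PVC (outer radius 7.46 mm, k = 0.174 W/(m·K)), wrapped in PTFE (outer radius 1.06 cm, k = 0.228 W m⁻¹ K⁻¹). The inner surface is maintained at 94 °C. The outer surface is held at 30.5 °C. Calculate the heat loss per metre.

Q' = 107 W/m

Series thermal resistances, inner to outer:
  R'_aluminium = ln(0.00509/0.00404)/(2πk) = 0.2310/(2π·185) = 1.988×10^-4 m·K/W
  R'_PVC = ln(0.00746/0.00509)/(2πk) = 0.3823/(2π·0.174) = 0.3497 m·K/W
  R'_PTFE = ln(0.0106/0.00746)/(2πk) = 0.3513/(2π·0.228) = 0.2452 m·K/W
ΣR = 1.988×10^-4 + 0.3497 + 0.2452 = 0.5951 m·K/W
Q' = ΔT/ΣR = (94 °C − 30.5 °C)/0.5951 = 107 W/m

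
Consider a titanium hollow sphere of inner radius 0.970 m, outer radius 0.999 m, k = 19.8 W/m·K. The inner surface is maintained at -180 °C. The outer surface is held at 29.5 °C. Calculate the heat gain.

Q = 1740 kW

Q = 4πk·ΔT/(1/r₁ − 1/r₂) = 4π × 19.8 × 209.5 / (1/0.970 − 1/0.999) = 1.74×10^6 W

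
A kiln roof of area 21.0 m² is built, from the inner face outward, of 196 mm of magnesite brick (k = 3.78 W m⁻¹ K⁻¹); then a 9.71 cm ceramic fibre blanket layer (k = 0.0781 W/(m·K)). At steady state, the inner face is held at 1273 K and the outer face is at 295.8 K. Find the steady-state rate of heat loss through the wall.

Q = 15.8 kW

Treat each layer as a resistance in series:
  R_magnesite brick = L/(kA) = 0.196/(3.78·21.0) = 0.002469 K/W
  R_ceramic fibre blanket = L/(kA) = 0.0971/(0.0781·21.0) = 0.05920 K/W
ΣR = 0.002469 + 0.05920 = 0.06167 K/W
Q = ΔT/ΣR = (1273 K − 295.8 K)/0.06167 = 15800 W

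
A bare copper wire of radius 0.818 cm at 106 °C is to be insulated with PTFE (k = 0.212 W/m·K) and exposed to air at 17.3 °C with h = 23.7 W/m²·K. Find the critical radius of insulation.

r_cr = 0.895 cm

For a cylinder, r_cr = k_ins/h = 0.212/23.7 = 0.00895 m = 0.895 cm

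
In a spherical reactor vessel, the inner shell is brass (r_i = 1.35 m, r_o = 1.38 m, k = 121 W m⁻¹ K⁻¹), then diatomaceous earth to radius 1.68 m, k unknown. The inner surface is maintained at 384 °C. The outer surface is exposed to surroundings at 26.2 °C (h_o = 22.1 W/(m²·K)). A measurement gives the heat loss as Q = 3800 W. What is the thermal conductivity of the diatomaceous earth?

ΣR = ΔT/Q = |384 − 26.2|/3800 = 0.09416 K/W
Known resistances:
  R_brass = (1/1.35 − 1/1.38)/(4πk) = 0.01610/(4π·121) = 1.059×10^-5 K/W
  R_conv,out = 1/(4πr²h) = 1/(4π·1.68²·22.1) = 0.001276 K/W
R_diatomaceous earth = ΣR − ΣR_known = 0.09416 − 0.001287 = 0.09287 K/W
(1/r₁−1/r₂)/(4πk) = 0.09287 ⇒ k = 0.1294/(4π·0.09287) = 0.111 W/m·K

k = 0.111 W/m·K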